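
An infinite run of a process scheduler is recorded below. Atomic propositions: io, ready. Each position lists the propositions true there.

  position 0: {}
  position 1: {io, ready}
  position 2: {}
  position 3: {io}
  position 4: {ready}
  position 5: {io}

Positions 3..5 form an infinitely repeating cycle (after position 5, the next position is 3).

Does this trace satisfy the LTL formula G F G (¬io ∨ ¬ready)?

F G (¬io ∨ ¬ready) holds at every position 0..5, and those are all positions ever visited, so G F G (¬io ∨ ¬ready) holds.

Yes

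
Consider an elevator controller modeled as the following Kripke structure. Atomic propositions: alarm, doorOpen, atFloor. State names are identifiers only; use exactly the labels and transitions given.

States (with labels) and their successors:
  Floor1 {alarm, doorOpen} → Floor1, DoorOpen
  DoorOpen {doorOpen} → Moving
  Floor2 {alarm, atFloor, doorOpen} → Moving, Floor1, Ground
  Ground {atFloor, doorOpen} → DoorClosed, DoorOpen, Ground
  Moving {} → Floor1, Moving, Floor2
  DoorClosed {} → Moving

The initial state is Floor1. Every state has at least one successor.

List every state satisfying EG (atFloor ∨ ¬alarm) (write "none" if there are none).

{DoorOpen, Floor2, Ground, Moving, DoorClosed}

States satisfying atFloor ∨ ¬alarm: {DoorOpen, Floor2, Ground, Moving, DoorClosed}.
States satisfying EG (atFloor ∨ ¬alarm): {DoorOpen, Floor2, Ground, Moving, DoorClosed}.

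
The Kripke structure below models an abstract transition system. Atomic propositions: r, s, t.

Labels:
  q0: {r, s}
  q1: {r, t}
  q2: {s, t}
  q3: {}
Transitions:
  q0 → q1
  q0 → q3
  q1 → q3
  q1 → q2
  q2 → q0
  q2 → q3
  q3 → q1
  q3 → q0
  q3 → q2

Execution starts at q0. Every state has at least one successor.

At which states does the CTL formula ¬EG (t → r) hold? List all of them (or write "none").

{q2}

States satisfying t → r: {q0, q1, q3}.
States satisfying EG (t → r): {q0, q1, q3}.
States satisfying ¬EG (t → r): {q2}.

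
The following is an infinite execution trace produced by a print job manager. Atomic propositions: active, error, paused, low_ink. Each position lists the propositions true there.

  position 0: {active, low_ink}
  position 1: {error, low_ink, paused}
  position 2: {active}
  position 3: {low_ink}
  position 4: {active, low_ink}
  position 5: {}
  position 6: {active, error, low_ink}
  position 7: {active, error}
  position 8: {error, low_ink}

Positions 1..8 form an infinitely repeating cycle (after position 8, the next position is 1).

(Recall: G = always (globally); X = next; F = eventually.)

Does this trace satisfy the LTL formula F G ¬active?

No

G ¬active is false at every position 0..8, so it never becomes true and F G ¬active fails.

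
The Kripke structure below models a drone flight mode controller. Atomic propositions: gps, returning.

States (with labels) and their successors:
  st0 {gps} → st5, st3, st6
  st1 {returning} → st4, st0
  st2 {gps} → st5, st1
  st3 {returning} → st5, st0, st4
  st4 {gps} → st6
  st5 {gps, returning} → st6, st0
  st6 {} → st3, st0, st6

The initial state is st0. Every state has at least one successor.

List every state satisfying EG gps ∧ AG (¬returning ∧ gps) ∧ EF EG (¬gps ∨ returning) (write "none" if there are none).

none

States satisfying gps: {st0, st2, st4, st5}.
States satisfying EG gps: {st0, st2, st5}.
States satisfying ¬returning ∧ gps: {st0, st2, st4}.
States satisfying AG (¬returning ∧ gps): ∅.
States satisfying EG (¬gps ∨ returning): {st3, st5, st6}.
States satisfying EF EG (¬gps ∨ returning): {st0, st1, st2, st3, st4, st5, st6}.
States satisfying AG (¬returning ∧ gps) ∧ EF EG (¬gps ∨ returning): ∅.
States satisfying EG gps ∧ AG (¬returning ∧ gps) ∧ EF EG (¬gps ∨ returning): ∅.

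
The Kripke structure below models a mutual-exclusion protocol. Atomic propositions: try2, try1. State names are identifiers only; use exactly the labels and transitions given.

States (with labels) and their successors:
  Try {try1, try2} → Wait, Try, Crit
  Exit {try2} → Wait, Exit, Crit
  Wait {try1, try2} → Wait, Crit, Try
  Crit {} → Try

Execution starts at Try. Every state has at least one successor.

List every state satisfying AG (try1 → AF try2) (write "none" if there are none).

States satisfying try1 → AF try2: {Try, Exit, Wait, Crit}.
States satisfying AG (try1 → AF try2): {Try, Exit, Wait, Crit}.

{Try, Exit, Wait, Crit}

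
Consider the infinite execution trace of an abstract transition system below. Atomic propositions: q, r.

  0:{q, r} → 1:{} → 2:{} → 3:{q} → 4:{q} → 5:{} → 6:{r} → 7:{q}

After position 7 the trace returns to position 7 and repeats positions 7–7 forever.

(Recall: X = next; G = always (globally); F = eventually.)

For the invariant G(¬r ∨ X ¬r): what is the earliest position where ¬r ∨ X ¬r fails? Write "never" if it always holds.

never

¬r ∨ X ¬r holds at every position 0..7, and those are all the positions the trace ever visits, so the invariant G(¬r ∨ X ¬r) is never violated.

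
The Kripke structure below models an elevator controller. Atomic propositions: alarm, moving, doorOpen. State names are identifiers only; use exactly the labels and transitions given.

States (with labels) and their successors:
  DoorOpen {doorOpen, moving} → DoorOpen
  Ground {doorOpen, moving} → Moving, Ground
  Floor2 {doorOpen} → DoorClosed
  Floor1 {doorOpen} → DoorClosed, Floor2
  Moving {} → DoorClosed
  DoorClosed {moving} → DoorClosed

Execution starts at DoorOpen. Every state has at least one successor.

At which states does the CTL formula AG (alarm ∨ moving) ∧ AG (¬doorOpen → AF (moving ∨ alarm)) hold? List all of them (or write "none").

{DoorOpen, DoorClosed}

States satisfying alarm ∨ moving: {DoorOpen, Ground, DoorClosed}.
States satisfying AG (alarm ∨ moving): {DoorOpen, DoorClosed}.
States satisfying ¬doorOpen → AF (moving ∨ alarm): {DoorOpen, Ground, Floor2, Floor1, Moving, DoorClosed}.
States satisfying AG (¬doorOpen → AF (moving ∨ alarm)): {DoorOpen, Ground, Floor2, Floor1, Moving, DoorClosed}.
States satisfying AG (alarm ∨ moving) ∧ AG (¬doorOpen → AF (moving ∨ alarm)): {DoorOpen, DoorClosed}.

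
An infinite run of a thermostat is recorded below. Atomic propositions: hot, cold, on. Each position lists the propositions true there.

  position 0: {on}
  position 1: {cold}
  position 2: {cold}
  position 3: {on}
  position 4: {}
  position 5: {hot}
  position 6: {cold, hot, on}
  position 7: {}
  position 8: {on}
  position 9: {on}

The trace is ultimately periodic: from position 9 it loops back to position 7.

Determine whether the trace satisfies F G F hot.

Violated

G F hot is false at every position 0..9, so it never becomes true and F G F hot fails.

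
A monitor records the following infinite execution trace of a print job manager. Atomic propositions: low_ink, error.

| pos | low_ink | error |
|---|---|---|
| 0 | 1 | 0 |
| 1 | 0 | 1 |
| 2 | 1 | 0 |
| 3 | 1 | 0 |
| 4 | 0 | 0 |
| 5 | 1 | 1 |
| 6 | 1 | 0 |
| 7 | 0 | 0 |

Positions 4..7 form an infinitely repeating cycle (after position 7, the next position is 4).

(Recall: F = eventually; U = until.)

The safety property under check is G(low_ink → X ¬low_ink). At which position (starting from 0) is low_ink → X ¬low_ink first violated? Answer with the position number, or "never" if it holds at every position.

Check low_ink → X ¬low_ink at each position in order: 0 ✓, 1 ✓.
At position 2 the labels are {low_ink} and the next position 3 has {low_ink}, so low_ink → X ¬low_ink is false there. This is the first violation.

2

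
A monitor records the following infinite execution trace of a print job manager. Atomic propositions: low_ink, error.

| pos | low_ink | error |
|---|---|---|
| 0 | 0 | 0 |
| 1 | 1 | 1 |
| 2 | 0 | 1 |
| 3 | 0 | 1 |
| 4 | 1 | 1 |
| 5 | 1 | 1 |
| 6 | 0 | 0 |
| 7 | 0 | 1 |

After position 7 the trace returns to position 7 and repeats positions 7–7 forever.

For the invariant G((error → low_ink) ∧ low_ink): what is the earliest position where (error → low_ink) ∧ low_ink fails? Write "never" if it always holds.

At position 0 the labels are {}, so (error → low_ink) ∧ low_ink is false there. This is the first violation.

0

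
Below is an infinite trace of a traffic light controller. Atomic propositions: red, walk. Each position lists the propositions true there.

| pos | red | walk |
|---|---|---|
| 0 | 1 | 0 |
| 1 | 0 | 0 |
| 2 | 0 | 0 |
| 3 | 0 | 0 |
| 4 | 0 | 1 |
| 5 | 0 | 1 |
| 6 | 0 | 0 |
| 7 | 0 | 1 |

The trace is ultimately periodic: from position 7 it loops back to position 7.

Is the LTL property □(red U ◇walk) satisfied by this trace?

red U ◇walk holds at every position 0..7, and those are all positions ever visited, so □(red U ◇walk) holds.

Yes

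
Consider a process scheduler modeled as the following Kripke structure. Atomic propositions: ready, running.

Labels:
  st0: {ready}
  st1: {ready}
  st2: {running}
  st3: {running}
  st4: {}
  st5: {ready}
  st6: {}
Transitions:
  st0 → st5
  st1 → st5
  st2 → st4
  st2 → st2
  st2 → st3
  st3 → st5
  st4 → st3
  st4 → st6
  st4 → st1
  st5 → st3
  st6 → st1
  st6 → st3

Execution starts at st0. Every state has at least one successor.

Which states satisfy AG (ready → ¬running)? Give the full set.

{st0, st1, st2, st3, st4, st5, st6}

States satisfying ready → ¬running: {st0, st1, st2, st3, st4, st5, st6}.
States satisfying AG (ready → ¬running): {st0, st1, st2, st3, st4, st5, st6}.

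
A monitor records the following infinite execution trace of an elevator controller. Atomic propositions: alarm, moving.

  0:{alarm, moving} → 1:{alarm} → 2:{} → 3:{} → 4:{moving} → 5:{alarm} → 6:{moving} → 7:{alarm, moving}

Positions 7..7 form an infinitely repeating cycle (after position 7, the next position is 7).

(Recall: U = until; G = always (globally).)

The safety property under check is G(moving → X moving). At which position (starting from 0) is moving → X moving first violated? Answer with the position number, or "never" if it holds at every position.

At position 0 the labels are {alarm, moving} and the next position 1 has {alarm}, so moving → X moving is false there. This is the first violation.

0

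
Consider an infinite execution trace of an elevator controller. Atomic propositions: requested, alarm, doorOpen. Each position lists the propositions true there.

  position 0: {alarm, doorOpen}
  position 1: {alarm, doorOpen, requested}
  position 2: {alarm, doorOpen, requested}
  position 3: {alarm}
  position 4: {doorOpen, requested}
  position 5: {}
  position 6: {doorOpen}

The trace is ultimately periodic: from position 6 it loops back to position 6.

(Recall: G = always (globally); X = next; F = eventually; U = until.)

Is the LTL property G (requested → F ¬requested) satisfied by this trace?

requested → F ¬requested holds at every position 0..6, and those are all positions ever visited, so G (requested → F ¬requested) holds.
Positions where requested holds: 1, 2, 4.
Check F ¬requested at each: 1→ok, 2→ok, 4→ok.

Holds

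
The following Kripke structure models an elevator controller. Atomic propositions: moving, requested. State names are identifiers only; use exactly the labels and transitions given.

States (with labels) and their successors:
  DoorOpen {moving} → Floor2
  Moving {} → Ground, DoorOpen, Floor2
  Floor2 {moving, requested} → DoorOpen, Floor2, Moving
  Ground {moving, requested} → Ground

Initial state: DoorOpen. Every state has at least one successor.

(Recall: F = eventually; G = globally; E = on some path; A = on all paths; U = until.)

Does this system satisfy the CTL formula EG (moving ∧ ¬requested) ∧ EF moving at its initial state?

States satisfying moving ∧ ¬requested: {DoorOpen}.
States satisfying EG (moving ∧ ¬requested): ∅.
States satisfying moving: {DoorOpen, Floor2, Ground}.
States satisfying EF moving: {DoorOpen, Moving, Floor2, Ground}.
States satisfying EG (moving ∧ ¬requested) ∧ EF moving: ∅.
DoorOpen ∉ Sat(EG (moving ∧ ¬requested) ∧ EF moving).

No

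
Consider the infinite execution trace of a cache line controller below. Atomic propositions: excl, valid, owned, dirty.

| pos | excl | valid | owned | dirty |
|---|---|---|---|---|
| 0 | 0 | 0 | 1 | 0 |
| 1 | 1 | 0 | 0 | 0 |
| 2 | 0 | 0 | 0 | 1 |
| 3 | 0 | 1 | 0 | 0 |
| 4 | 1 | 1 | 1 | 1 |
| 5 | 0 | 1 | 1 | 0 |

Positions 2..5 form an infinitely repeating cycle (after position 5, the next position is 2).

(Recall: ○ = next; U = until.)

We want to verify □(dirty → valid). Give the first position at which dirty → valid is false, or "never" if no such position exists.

2

Check dirty → valid at each position in order: 0 ✓, 1 ✓.
At position 2 the labels are {dirty}, so dirty → valid is false there. This is the first violation.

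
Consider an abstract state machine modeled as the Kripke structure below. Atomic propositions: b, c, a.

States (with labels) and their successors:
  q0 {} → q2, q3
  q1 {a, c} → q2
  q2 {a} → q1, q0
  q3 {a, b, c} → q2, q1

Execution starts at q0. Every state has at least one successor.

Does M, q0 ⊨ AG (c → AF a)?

States satisfying c → AF a: {q0, q1, q2, q3}.
States satisfying AG (c → AF a): {q0, q1, q2, q3}.
Every state reachable from q0 satisfies c → AF a.
q0 ∈ Sat(AG (c → AF a)).

Yes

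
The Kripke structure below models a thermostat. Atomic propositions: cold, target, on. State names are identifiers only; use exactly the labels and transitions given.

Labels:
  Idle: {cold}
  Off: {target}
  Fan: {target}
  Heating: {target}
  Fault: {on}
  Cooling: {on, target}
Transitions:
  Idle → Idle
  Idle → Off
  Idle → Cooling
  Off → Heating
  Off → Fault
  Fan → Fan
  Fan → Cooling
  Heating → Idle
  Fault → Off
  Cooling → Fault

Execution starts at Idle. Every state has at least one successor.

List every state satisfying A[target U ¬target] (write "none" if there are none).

{Idle, Off, Heating, Fault, Cooling}

States satisfying target: {Off, Fan, Heating, Cooling}.
States satisfying ¬target: {Idle, Fault}.
States satisfying A[target U ¬target]: {Idle, Off, Heating, Fault, Cooling}.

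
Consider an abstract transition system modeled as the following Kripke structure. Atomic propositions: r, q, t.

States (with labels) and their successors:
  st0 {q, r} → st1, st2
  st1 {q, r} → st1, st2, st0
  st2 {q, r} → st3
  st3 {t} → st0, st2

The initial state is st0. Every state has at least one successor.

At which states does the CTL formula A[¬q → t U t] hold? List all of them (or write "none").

{st2, st3}

States satisfying ¬q → t: {st0, st1, st2, st3}.
States satisfying t: {st3}.
States satisfying A[¬q → t U t]: {st2, st3}.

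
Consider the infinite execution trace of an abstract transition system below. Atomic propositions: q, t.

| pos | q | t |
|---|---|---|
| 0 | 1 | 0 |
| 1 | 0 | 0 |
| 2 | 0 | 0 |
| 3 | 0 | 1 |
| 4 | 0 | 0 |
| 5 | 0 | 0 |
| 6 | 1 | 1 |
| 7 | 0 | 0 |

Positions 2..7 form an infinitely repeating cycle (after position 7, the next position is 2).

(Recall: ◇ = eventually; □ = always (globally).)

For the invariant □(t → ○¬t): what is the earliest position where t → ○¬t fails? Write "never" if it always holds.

never

t → ○¬t holds at every position 0..7, and those are all the positions the trace ever visits, so the invariant □(t → ○¬t) is never violated.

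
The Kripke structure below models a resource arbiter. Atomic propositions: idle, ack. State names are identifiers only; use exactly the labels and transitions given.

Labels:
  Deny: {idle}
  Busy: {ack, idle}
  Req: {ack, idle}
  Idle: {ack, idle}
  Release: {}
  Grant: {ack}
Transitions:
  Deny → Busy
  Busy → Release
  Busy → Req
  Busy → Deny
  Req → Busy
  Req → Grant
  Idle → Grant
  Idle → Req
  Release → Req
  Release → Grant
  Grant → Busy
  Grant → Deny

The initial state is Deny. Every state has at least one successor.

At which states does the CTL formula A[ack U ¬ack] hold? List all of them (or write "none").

States satisfying ack: {Busy, Req, Idle, Grant}.
States satisfying ¬ack: {Deny, Release}.
States satisfying A[ack U ¬ack]: {Deny, Release}.

{Deny, Release}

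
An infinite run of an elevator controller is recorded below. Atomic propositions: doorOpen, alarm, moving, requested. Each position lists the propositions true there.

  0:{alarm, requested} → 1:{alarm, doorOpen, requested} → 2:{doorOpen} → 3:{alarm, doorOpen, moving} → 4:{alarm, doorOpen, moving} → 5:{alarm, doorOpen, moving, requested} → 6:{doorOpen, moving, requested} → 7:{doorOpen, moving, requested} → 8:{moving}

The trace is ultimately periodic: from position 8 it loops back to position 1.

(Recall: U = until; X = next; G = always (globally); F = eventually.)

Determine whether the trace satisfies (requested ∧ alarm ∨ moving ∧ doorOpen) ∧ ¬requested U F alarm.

Yes

Walking from position 0: F alarm first holds at position 0, and ¬requested holds at every earlier position along the way, so ¬requested U F alarm holds.
At position 0: requested ∧ alarm ∨ moving ∧ doorOpen is true; ¬requested U F alarm is true; so (requested ∧ alarm ∨ moving ∧ doorOpen) ∧ ¬requested U F alarm is true.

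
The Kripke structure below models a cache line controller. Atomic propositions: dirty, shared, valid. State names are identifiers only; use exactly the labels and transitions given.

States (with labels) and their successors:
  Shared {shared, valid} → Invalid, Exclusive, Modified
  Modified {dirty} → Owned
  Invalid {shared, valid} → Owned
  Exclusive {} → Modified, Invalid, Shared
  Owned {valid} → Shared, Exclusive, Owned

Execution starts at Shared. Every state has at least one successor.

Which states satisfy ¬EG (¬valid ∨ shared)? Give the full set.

States satisfying ¬valid ∨ shared: {Shared, Modified, Invalid, Exclusive}.
States satisfying EG (¬valid ∨ shared): {Shared, Exclusive}.
States satisfying ¬EG (¬valid ∨ shared): {Modified, Invalid, Owned}.

{Modified, Invalid, Owned}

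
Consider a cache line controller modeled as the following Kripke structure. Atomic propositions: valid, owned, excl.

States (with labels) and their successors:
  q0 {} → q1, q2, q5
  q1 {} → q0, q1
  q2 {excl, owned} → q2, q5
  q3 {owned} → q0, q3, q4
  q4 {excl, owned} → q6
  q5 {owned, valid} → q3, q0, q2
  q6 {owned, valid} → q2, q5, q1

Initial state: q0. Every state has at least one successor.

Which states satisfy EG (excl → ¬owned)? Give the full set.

{q0, q1, q3, q5, q6}

States satisfying excl → ¬owned: {q0, q1, q3, q5, q6}.
States satisfying EG (excl → ¬owned): {q0, q1, q3, q5, q6}.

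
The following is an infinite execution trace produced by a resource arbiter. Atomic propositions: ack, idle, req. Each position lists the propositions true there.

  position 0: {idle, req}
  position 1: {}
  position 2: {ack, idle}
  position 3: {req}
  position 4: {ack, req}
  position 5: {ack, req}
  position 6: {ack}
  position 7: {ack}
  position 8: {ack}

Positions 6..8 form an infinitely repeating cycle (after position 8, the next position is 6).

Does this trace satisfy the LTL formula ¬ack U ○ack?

Holds

Walking from position 0: ○ack first holds at position 1, and ¬ack holds at every earlier position along the way, so ¬ack U ○ack holds.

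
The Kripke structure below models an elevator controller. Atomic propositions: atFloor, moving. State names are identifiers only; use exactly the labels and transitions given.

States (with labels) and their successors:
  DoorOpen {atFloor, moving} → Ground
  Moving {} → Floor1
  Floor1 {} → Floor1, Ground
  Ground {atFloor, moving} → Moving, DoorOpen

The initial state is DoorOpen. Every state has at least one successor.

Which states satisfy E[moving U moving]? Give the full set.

{DoorOpen, Ground}

States satisfying moving: {DoorOpen, Ground}.
States satisfying E[moving U moving]: {DoorOpen, Ground}.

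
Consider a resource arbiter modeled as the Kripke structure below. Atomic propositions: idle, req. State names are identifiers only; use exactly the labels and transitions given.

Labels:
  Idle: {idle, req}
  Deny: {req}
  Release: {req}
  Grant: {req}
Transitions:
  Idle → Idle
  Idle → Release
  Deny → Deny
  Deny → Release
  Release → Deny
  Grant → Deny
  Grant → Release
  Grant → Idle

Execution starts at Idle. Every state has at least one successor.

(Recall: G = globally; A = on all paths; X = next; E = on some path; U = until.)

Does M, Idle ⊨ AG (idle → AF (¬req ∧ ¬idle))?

Violated

States satisfying idle → AF (¬req ∧ ¬idle): {Deny, Release, Grant}.
States satisfying AG (idle → AF (¬req ∧ ¬idle)): {Deny, Release}.
Idle is reachable from Idle and violates idle → AF (¬req ∧ ¬idle), so AG fails at Idle.
Idle ∉ Sat(AG (idle → AF (¬req ∧ ¬idle))).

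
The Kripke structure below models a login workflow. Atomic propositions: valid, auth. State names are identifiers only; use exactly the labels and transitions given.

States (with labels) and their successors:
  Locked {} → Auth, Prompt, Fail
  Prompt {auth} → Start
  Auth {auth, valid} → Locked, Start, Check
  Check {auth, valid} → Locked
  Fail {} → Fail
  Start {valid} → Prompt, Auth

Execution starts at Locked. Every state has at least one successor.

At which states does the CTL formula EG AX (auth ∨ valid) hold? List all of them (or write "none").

States satisfying AX (auth ∨ valid): {Prompt, Start}.
States satisfying EG AX (auth ∨ valid): {Prompt, Start}.

{Prompt, Start}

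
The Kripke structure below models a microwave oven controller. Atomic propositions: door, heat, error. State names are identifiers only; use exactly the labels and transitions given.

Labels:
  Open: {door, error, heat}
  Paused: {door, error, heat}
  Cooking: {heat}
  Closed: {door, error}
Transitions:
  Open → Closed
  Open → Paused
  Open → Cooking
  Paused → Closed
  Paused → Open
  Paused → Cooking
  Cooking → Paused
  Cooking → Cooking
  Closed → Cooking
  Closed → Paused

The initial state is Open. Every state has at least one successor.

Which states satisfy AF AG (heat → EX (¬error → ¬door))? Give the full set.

States satisfying AG (heat → EX (¬error → ¬door)): {Open, Paused, Cooking, Closed}.
States satisfying AF AG (heat → EX (¬error → ¬door)): {Open, Paused, Cooking, Closed}.

{Open, Paused, Cooking, Closed}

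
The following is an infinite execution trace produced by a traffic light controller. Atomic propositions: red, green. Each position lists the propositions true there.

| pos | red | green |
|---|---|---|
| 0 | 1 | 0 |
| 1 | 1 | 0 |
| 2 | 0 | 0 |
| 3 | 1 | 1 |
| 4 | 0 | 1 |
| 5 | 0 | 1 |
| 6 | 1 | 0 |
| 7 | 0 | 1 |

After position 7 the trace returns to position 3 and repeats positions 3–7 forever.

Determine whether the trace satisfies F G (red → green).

Violated

G (red → green) is false at every position 0..7, so it never becomes true and F G (red → green) fails.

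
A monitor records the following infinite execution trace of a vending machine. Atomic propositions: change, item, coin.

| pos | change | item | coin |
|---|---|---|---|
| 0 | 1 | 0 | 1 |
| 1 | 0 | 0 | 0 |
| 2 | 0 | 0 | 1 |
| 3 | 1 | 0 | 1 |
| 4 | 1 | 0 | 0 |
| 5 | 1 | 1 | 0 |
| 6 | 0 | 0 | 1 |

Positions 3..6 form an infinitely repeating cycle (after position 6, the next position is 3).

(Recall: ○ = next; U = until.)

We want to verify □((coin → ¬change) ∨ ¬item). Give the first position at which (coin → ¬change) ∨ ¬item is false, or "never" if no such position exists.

(coin → ¬change) ∨ ¬item holds at every position 0..6, and those are all the positions the trace ever visits, so the invariant □((coin → ¬change) ∨ ¬item) is never violated.

never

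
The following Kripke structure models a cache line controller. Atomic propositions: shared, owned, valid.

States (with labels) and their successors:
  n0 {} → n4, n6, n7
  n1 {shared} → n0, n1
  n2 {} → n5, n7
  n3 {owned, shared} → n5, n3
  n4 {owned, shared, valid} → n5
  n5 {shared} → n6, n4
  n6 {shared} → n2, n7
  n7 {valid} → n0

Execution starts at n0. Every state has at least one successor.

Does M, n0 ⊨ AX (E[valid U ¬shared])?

No

States satisfying E[valid U ¬shared]: {n0, n2, n7}.
States satisfying AX (E[valid U ¬shared]): {n6, n7}.
n0 ∉ Sat(AX (E[valid U ¬shared])).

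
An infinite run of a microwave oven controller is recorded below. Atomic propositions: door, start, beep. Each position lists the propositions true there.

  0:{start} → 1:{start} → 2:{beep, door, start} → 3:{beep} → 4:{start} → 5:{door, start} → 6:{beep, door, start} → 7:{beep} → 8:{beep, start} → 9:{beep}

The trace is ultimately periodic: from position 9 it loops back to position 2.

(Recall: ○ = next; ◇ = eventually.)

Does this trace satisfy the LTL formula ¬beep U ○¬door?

Yes

Walking from position 0: ○¬door first holds at position 0, and ¬beep holds at every earlier position along the way, so ¬beep U ○¬door holds.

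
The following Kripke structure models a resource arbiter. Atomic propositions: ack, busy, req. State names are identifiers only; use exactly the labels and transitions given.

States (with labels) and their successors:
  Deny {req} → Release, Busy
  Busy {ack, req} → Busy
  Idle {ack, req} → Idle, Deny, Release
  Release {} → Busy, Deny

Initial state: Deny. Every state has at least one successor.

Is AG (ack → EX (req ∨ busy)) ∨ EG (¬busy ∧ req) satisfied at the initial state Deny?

Holds

States satisfying ack → EX (req ∨ busy): {Deny, Busy, Idle, Release}.
States satisfying AG (ack → EX (req ∨ busy)): {Deny, Busy, Idle, Release}.
States satisfying ¬busy ∧ req: {Deny, Busy, Idle}.
States satisfying EG (¬busy ∧ req): {Deny, Busy, Idle}.
States satisfying AG (ack → EX (req ∨ busy)) ∨ EG (¬busy ∧ req): {Deny, Busy, Idle, Release}.
Deny ∈ Sat(AG (ack → EX (req ∨ busy)) ∨ EG (¬busy ∧ req)).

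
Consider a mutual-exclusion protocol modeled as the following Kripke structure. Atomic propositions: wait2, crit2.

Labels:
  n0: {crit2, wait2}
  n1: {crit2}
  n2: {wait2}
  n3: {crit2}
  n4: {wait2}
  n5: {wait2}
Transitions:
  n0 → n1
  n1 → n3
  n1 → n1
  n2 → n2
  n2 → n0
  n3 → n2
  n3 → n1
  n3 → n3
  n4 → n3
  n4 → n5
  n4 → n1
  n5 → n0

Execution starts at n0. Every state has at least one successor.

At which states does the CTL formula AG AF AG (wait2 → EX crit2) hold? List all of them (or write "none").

States satisfying AF AG (wait2 → EX crit2): {n0, n1, n2, n3, n4, n5}.
States satisfying AG AF AG (wait2 → EX crit2): {n0, n1, n2, n3, n4, n5}.

{n0, n1, n2, n3, n4, n5}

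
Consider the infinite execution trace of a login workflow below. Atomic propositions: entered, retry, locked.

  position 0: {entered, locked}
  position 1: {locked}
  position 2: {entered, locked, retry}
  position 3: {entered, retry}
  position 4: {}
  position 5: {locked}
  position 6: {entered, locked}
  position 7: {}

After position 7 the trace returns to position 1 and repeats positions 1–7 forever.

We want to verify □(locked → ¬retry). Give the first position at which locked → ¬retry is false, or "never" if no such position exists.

Check locked → ¬retry at each position in order: 0 ✓, 1 ✓.
At position 2 the labels are {entered, locked, retry}, so locked → ¬retry is false there. This is the first violation.

2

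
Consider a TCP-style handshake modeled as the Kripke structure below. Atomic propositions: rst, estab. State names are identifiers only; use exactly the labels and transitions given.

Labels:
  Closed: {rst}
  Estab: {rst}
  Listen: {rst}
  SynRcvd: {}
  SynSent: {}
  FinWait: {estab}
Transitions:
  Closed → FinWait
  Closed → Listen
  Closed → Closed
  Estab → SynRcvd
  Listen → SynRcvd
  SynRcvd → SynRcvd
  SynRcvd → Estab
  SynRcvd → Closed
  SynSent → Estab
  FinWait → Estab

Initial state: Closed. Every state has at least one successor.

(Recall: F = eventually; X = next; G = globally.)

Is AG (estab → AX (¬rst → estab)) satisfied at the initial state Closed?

Yes

States satisfying estab → AX (¬rst → estab): {Closed, Estab, Listen, SynRcvd, SynSent, FinWait}.
States satisfying AG (estab → AX (¬rst → estab)): {Closed, Estab, Listen, SynRcvd, SynSent, FinWait}.
Every state reachable from Closed satisfies estab → AX (¬rst → estab).
Closed ∈ Sat(AG (estab → AX (¬rst → estab))).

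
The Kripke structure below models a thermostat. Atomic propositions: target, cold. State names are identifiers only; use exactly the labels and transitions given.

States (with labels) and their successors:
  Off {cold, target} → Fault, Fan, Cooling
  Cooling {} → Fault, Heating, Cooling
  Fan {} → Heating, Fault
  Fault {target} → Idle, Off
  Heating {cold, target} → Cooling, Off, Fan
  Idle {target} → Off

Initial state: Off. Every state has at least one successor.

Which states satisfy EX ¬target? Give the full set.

States satisfying ¬target: {Cooling, Fan}.
States satisfying EX ¬target: {Off, Cooling, Heating}.

{Off, Cooling, Heating}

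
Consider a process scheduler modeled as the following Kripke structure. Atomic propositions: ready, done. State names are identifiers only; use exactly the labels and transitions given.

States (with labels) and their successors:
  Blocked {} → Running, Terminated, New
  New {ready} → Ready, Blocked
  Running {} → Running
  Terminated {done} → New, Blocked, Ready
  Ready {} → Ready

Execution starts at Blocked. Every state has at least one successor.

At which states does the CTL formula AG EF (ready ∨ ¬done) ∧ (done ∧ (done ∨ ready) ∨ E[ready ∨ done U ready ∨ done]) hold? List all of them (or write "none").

{New, Terminated}

States satisfying EF (ready ∨ ¬done): {Blocked, New, Running, Terminated, Ready}.
States satisfying AG EF (ready ∨ ¬done): {Blocked, New, Running, Terminated, Ready}.
States satisfying done ∨ ready: {New, Terminated}.
States satisfying done ∧ (done ∨ ready): {Terminated}.
States satisfying ready ∨ done: {New, Terminated}.
States satisfying E[ready ∨ done U ready ∨ done]: {New, Terminated}.
States satisfying AG EF (ready ∨ ¬done) ∧ (done ∧ (done ∨ ready) ∨ E[ready ∨ done U ready ∨ done]): {New, Terminated}.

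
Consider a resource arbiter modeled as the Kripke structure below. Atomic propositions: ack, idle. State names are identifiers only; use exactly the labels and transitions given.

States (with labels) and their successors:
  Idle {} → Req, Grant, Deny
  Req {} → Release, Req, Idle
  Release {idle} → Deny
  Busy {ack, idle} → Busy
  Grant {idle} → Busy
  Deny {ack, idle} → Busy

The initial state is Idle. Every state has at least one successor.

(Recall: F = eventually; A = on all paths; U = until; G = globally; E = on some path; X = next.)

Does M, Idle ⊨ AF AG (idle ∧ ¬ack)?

States satisfying AG (idle ∧ ¬ack): ∅.
States satisfying AF AG (idle ∧ ¬ack): ∅.
There is a path from Idle along which AG (idle ∧ ¬ack) never holds.
Idle ∉ Sat(AF AG (idle ∧ ¬ack)).

Does not hold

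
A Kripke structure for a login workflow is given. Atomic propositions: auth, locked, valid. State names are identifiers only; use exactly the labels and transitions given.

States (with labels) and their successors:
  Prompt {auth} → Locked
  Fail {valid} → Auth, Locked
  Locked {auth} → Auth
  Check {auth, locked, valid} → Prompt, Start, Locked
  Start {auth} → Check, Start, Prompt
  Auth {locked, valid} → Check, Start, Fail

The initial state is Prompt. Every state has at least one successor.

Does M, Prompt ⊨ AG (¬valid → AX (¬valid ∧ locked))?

Violated

States satisfying ¬valid → AX (¬valid ∧ locked): {Fail, Check, Auth}.
States satisfying AG (¬valid → AX (¬valid ∧ locked)): ∅.
Locked is reachable from Prompt and violates ¬valid → AX (¬valid ∧ locked), so AG fails at Prompt.
Prompt ∉ Sat(AG (¬valid → AX (¬valid ∧ locked))).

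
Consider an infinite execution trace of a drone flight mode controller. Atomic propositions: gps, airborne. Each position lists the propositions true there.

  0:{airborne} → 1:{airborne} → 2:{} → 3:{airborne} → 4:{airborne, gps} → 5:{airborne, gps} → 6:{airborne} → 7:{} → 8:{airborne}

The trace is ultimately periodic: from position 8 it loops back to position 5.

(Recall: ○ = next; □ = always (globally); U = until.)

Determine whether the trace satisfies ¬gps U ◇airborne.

Walking from position 0: ◇airborne first holds at position 0, and ¬gps holds at every earlier position along the way, so ¬gps U ◇airborne holds.

Satisfied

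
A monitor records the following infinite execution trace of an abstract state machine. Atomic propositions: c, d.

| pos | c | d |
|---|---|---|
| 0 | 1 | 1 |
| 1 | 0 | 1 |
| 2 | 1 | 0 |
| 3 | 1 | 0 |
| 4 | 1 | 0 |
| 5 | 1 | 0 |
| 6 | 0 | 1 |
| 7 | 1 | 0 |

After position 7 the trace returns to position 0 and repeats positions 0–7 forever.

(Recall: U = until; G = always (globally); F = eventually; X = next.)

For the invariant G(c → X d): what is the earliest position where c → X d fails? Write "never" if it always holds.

2

Check c → X d at each position in order: 0 ✓, 1 ✓.
At position 2 the labels are {c} and the next position 3 has {c}, so c → X d is false there. This is the first violation.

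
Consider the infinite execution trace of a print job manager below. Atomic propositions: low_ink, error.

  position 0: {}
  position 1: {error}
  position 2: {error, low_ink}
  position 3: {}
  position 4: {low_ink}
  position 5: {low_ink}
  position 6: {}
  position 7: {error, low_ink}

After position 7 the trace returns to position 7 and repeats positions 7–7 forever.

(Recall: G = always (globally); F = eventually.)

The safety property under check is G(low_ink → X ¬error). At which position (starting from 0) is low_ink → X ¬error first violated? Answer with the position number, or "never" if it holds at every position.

7

Check low_ink → X ¬error at each position in order: 0 ✓, 1 ✓, 2 ✓, 3 ✓, 4 ✓, 5 ✓, 6 ✓.
At position 7 the labels are {error, low_ink} and the next position 7 has {error, low_ink}, so low_ink → X ¬error is false there. This is the first violation.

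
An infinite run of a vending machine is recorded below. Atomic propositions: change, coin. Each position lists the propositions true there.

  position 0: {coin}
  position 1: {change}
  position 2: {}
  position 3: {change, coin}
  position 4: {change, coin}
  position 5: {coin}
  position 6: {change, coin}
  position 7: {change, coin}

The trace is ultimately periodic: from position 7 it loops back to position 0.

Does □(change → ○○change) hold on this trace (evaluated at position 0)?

change → ○○change must hold at every position from 0 onward. It fails at position 3, so □(change → ○○change) is false.
Positions where change holds: 1, 3, 4, 6, 7.
Check ○○change at each: 1→ok, 3→fails, 4→ok, 6→fails, 7→ok.

Does not hold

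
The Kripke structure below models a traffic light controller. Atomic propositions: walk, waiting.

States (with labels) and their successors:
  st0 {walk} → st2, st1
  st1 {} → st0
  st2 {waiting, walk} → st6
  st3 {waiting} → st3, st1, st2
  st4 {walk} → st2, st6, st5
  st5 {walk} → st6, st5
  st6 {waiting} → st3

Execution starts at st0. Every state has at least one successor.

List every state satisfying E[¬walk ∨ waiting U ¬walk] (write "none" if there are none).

{st1, st2, st3, st6}

States satisfying ¬walk ∨ waiting: {st1, st2, st3, st6}.
States satisfying ¬walk: {st1, st3, st6}.
States satisfying E[¬walk ∨ waiting U ¬walk]: {st1, st2, st3, st6}.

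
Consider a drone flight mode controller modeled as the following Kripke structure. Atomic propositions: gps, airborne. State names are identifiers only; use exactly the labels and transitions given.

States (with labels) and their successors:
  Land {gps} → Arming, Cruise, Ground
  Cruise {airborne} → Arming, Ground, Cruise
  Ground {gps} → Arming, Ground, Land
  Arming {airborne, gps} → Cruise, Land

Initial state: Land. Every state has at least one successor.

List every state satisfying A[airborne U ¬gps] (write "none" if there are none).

States satisfying airborne: {Cruise, Arming}.
States satisfying ¬gps: {Cruise}.
States satisfying A[airborne U ¬gps]: {Cruise}.

{Cruise}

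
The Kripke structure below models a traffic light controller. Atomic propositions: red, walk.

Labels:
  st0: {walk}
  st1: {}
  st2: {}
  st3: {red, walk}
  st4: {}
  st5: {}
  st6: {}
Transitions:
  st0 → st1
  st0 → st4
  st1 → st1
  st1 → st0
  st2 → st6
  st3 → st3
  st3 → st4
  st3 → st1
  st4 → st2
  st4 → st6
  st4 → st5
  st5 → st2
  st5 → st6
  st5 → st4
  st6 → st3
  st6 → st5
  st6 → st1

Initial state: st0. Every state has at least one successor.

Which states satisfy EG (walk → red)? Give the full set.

States satisfying walk → red: {st1, st2, st3, st4, st5, st6}.
States satisfying EG (walk → red): {st1, st2, st3, st4, st5, st6}.

{st1, st2, st3, st4, st5, st6}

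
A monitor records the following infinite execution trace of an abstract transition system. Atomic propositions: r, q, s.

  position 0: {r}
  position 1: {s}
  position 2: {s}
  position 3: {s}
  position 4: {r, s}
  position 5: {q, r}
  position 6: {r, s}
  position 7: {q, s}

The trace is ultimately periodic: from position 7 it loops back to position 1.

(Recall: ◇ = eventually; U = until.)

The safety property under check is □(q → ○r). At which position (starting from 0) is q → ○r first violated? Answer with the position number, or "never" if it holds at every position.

Check q → ○r at each position in order: 0 ✓, 1 ✓, 2 ✓, 3 ✓, 4 ✓, 5 ✓, 6 ✓.
At position 7 the labels are {q, s} and the next position 1 has {s}, so q → ○r is false there. This is the first violation.

7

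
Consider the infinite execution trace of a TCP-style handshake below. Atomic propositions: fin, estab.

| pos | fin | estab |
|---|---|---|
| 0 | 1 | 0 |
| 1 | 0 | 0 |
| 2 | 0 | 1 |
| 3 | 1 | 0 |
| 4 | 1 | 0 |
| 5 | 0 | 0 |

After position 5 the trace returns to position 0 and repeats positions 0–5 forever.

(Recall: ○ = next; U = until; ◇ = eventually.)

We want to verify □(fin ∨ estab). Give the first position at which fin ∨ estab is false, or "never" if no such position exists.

1

Check fin ∨ estab at each position in order: 0 ✓.
At position 1 the labels are {}, so fin ∨ estab is false there. This is the first violation.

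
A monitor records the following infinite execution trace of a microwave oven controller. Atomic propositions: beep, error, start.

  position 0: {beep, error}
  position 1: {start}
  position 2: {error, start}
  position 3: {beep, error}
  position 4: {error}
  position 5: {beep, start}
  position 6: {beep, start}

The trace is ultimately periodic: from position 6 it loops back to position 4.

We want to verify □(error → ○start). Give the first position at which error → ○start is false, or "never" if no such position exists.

Check error → ○start at each position in order: 0 ✓, 1 ✓.
At position 2 the labels are {error, start} and the next position 3 has {beep, error}, so error → ○start is false there. This is the first violation.

2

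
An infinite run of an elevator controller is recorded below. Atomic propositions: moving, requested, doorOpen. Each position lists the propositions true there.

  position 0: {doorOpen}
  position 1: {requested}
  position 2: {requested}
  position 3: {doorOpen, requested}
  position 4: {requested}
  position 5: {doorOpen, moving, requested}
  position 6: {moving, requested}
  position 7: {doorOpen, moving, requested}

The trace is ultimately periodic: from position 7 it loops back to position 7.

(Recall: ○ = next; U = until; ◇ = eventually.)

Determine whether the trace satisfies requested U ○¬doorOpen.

Walking from position 0: ○¬doorOpen first holds at position 0, and requested holds at every earlier position along the way, so requested U ○¬doorOpen holds.

Satisfied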